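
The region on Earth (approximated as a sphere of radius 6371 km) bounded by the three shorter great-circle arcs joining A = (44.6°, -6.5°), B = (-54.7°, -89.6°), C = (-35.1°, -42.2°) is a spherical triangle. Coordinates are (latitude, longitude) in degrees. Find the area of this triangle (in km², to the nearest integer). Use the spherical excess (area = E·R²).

12178348 km²

Side lengths (central angles): a = 0.6611, b = 1.5014, c = 2.1219 rad; semiperimeter s = 2.1422.
By l'Huilier's theorem, tan(E/4) = √[tan(s/2) tan((s−a)/2) tan((s−b)/2) tan((s−c)/2)], giving spherical excess E = 0.3000 rad.
Area = E·R² = 0.3000 × (6371)² ≈ 12178348 km².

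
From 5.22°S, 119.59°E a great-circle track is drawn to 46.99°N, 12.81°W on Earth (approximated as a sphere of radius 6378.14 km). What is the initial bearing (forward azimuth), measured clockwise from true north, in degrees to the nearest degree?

324°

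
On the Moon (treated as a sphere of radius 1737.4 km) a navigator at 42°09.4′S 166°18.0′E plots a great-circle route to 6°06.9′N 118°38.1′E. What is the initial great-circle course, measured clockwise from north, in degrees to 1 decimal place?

305.7°

Δλ = -47.665° = -0.8319 rad.
y = sin Δλ · cos φ₂ = (-0.7392)(0.9943) = -0.7350
x = cos φ₁ sin φ₂ − sin φ₁ cos φ₂ cos Δλ = (0.7413)(0.1065) − (-0.6712)(0.9943)(0.6735) = 0.5284
θ = atan2(y, x) = -54.29°; adding 360° gives 305.7°.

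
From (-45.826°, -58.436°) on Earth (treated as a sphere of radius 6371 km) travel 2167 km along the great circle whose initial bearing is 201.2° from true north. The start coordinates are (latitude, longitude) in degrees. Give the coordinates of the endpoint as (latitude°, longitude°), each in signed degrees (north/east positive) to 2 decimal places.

-63.24°, -73.98°

Angular distance δ = d/R = 2167/6371 = 0.34013 rad; initial bearing θ = 3.5116 rad.
sin φ₂ = sin φ₁ cos δ + cos φ₁ sin δ cos θ = (-0.7172)(0.9427) + (0.6968)(0.3336)(-0.9323) = -0.8929, so φ₂ = -63.24°.
Δλ = atan2(sin θ sin δ cos φ₁, cos δ − sin φ₁ sin φ₂) = atan2(-0.0841, 0.3023) = -15.541°.
λ₂ = -58.436° − 15.541° = -73.98°.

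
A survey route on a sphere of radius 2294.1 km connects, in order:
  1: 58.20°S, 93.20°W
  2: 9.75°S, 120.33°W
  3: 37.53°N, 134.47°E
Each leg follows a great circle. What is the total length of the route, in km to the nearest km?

Leg 1→2: central angle 0.9196 rad, distance 2109.7 km.
Leg 2→3: central angle 1.8840 rad, distance 4322.0 km.
Total: 2109.7 + 4322.0 ≈ 6432 km.

6432 km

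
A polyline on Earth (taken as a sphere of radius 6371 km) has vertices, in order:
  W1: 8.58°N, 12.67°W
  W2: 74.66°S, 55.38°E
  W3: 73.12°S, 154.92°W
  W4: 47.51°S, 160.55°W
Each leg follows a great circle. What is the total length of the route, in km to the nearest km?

Leg W1→W2: central angle 1.6169 rad, distance 10301.3 km.
Leg W2→W3: central angle 0.5423 rad, distance 3455.3 km.
Leg W3→W4: central angle 0.4492 rad, distance 2861.6 km.
Total: 10301.3 + 3455.3 + 2861.6 ≈ 16618 km.

16618 km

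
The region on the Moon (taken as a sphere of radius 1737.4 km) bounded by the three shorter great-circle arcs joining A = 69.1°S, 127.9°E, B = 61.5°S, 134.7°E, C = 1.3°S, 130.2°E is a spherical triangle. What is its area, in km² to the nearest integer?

Side lengths (central angles): a = 1.0524, b = 1.1836, c = 0.1414 rad; semiperimeter s = 1.1887.
By l'Huilier's theorem, tan(E/4) = √[tan(s/2) tan((s−a)/2) tan((s−b)/2) tan((s−c)/2)], giving spherical excess E = 0.0329 rad.
Area = E·R² = 0.0329 × (1737.4)² ≈ 99278 km².

99278 km²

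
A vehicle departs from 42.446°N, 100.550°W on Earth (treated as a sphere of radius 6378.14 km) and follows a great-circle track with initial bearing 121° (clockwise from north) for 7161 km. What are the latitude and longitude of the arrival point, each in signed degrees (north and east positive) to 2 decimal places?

Angular distance δ = d/R = 7161/6378.14 = 1.12274 rad; initial bearing θ = 2.1118 rad.
sin φ₂ = sin φ₁ cos δ + cos φ₁ sin δ cos θ = (0.6749)(0.4332) + (0.7379)(0.9013)(-0.5150) = -0.0502, so φ₂ = -2.88°.
Δλ = atan2(sin θ sin δ cos φ₁, cos δ − sin φ₁ sin φ₂) = atan2(0.5701, 0.4671) = 50.672°.
λ₂ = -100.550° + 50.672° = -49.88°.

-2.88°, -49.88°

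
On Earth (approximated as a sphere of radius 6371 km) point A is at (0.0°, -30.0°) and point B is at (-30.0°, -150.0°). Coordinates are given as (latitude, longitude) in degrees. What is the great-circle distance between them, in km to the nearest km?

12861 km

In radians: φ₁ = 0.0000, φ₂ = -0.5236, Δλ = -120.000° = -2.0944 rad.
Haversine: a = sin²(Δφ/2) + cos φ₁ cos φ₂ sin²(Δλ/2) = 0.0670 + (1.0000)(0.8660)(0.7500) = 0.71651.
Central angle c = 2·arcsin(√a) = 2.01863 rad.
Distance = R·c = 6371 × 2.0186 ≈ 12861 km.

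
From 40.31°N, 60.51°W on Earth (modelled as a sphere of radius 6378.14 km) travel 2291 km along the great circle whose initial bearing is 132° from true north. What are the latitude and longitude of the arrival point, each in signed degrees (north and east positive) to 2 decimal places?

25.23°, -43.72°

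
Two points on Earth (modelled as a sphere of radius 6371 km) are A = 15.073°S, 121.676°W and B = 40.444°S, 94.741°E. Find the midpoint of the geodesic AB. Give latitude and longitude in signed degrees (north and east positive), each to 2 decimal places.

Central angle δ = 2.0072 rad. Interpolating on the sphere with fraction f = 0.5:
P = [sin((1−f)δ)·A + sin(fδ)·B] / sin δ = 0.9306·A + 0.9306·B in Cartesian coordinates,
giving P = (-0.5304, -0.0589, -0.8457), i.e. latitude -57.75°, longitude -173.66°.

-57.75°, -173.66°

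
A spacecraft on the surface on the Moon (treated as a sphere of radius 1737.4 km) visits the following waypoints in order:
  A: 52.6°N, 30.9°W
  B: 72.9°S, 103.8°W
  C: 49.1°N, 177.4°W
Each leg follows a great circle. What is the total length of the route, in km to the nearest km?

8093 km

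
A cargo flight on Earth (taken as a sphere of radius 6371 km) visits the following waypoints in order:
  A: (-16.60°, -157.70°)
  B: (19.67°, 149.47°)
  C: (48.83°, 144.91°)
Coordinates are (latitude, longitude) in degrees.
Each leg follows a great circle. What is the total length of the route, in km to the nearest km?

Leg A→B: central angle 1.1051 rad, distance 7040.5 km.
Leg B→C: central angle 0.5130 rad, distance 3268.0 km.
Total: 7040.5 + 3268.0 ≈ 10309 km.

10309 km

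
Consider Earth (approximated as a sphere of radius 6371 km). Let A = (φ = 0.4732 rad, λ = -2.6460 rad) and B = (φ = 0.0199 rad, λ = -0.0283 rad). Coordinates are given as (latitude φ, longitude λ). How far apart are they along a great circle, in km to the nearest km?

Let φ₁ = 0.4732 rad, φ₂ = 0.0199 rad, and Δλ = 2.6177 rad.
Haversine: a = sin²(Δφ/2) + cos φ₁ cos φ₂ sin²(Δλ/2) = 0.0505 + (0.8901)(0.9998)(0.9329) = 0.88075.
Central angle c = 2·arcsin(√a) = 2.43644 rad.
Distance = R·c = 6371 × 2.4364 ≈ 15523 km.

15523 km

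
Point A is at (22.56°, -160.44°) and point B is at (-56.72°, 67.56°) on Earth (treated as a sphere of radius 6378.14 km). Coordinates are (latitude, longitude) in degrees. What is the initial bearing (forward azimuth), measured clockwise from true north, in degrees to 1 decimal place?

212.9°

With φ₁ = 0.3937, φ₂ = -0.9900, Δλ = -2.3038 rad, the forward-azimuth formula gives
θ = atan2( sin Δλ cos φ₂ , cos φ₁ sin φ₂ − sin φ₁ cos φ₂ cos Δλ ) = atan2(-0.4078, -0.6312) = -147.13°.
Adding 360° brings this into [0°, 360°): 212.9°.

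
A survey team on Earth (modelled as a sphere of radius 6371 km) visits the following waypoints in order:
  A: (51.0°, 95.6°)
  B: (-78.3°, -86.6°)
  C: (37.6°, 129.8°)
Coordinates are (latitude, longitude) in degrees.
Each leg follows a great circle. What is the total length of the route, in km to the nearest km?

32169 km

Leg A→B: central angle 2.6649 rad, distance 16978.2 km.
Leg B→C: central angle 2.3844 rad, distance 15191.2 km.
Total: 16978.2 + 15191.2 ≈ 32169 km.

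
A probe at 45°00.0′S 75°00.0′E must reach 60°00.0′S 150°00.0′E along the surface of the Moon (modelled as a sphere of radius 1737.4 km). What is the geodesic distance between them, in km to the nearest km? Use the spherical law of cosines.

1372 km

With latitudes φ₁ = -45.000°, φ₂ = -60.000° and longitude difference Δλ = 75.000°:
cos c = sin φ₁ sin φ₂ + cos φ₁ cos φ₂ cos Δλ = (-0.7071)(-0.8660) + (0.7071)(0.5000)(0.2588) = 0.70388,
so c = arccos(0.70388) = 0.78995 rad.
Distance = R·c = 1737.4 × 0.7900 ≈ 1372 km.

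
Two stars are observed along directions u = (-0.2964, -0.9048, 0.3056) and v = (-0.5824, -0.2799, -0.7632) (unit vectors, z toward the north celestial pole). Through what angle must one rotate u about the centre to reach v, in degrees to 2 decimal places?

78.89°

u·v = 0.1926; |u| = 1.0000, |v| = 1.0000.
cos θ = (u·v)/(|u||v|) = 0.1927, so θ = 78.89°.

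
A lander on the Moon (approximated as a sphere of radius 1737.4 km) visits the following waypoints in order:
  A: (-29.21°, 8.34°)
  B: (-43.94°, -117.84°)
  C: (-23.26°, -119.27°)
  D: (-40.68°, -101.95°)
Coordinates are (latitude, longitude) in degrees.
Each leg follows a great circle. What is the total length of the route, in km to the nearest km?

Leg A→B: central angle 1.6032 rad, distance 2785.4 km.
Leg B→C: central angle 0.3615 rad, distance 628.1 km.
Leg C→D: central angle 0.3962 rad, distance 688.3 km.
Total: 2785.4 + 628.1 + 688.3 ≈ 4102 km.

4102 km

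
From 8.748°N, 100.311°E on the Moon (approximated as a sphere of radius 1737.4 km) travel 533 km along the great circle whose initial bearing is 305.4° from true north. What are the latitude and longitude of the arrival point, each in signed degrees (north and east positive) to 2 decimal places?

Angular distance δ = d/R = 533/1737.4 = 0.30678 rad; initial bearing θ = 5.3302 rad.
sin φ₂ = sin φ₁ cos δ + cos φ₁ sin δ cos θ = (0.1521)(0.9533) + (0.9884)(0.3020)(0.5793) = 0.3179, so φ₂ = 18.54°.
Δλ = atan2(sin θ sin δ cos φ₁, cos δ − sin φ₁ sin φ₂) = atan2(-0.2433, 0.9050) = -15.048°.
λ₂ = 100.311° − 15.048° = 85.26°.

18.54°, 85.26°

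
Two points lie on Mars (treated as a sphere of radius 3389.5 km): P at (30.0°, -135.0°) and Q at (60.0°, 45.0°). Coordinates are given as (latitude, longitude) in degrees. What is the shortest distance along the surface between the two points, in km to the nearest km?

5324 km

Let φ₁ = 0.5236 rad, φ₂ = 1.0472 rad, and Δλ = -3.1416 rad.
Haversine: a = sin²(Δφ/2) + cos φ₁ cos φ₂ sin²(Δλ/2) = 0.0670 + (0.8660)(0.5000)(1.0000) = 0.50000.
Central angle c = 2·arcsin(√a) = 1.57080 rad.
Distance = R·c = 3389.5 × 1.5708 ≈ 5324 km.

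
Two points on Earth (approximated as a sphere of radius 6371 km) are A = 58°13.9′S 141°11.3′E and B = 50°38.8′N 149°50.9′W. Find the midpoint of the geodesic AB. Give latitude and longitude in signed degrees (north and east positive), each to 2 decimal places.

Central angle δ = 2.1383 rad. Interpolating on the sphere with fraction f = 0.5:
P = [sin((1−f)δ)·A + sin(fδ)·B] / sin δ = 1.0398·A + 1.0398·B in Cartesian coordinates,
giving P = (-0.9967, 0.0119, -0.0800), i.e. latitude -4.59°, longitude 179.31°.

-4.59°, 179.31°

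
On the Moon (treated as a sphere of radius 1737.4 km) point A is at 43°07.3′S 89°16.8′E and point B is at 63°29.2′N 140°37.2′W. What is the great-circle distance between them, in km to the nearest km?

4404 km

In radians: φ₁ = -0.7526, φ₂ = 1.1081, Δλ = 130.100° = 2.2707 rad.
Haversine: a = sin²(Δφ/2) + cos φ₁ cos φ₂ sin²(Δλ/2) = 0.6429 + (0.7299)(0.4464)(0.8221) = 0.91077.
Central angle c = 2·arcsin(√a) = 2.53490 rad.
Distance = R·c = 1737.4 × 2.5349 ≈ 4404 km.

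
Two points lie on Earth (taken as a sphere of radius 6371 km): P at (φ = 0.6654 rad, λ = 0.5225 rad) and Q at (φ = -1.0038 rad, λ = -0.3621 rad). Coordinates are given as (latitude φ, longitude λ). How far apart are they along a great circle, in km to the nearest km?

With latitudes φ₁ = 38.125°, φ₂ = -57.514° and longitude difference Δλ = -50.684°:
cos c = sin φ₁ sin φ₂ + cos φ₁ cos φ₂ cos Δλ = (0.6174)(-0.8435) + (0.7867)(0.5371)(0.6336) = -0.25306,
so c = arccos(-0.25306) = 1.82664 rad.
Distance = R·c = 6371 × 1.8266 ≈ 11637 km.

11637 km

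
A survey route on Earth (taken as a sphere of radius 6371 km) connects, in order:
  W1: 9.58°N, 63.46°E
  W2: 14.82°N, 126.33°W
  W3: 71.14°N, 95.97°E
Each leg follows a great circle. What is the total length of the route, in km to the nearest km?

Leg W1→W2: central angle 2.6833 rad, distance 17095.2 km.
Leg W2→W3: central angle 1.5599 rad, distance 9938.0 km.
Total: 17095.2 + 9938.0 ≈ 27033 km.

27033 km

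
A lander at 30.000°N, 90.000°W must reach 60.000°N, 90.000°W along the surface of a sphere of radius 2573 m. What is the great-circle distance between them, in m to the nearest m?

1347 m

In radians: φ₁ = 0.5236, φ₂ = 1.0472, Δλ = 0.000° = 0.0000 rad.
cos c = sin φ₁ sin φ₂ + cos φ₁ cos φ₂ cos Δλ = (0.5000)(0.8660) + (0.8660)(0.5000)(1.0000) = 0.86603,
so c = arccos(0.86603) = 0.52360 rad.
Distance = R·c = 2573 × 0.5236 ≈ 1347 m.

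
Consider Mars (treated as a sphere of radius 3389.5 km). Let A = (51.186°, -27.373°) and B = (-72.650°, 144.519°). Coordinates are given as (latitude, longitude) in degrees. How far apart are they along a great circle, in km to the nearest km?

Let φ₁ = 0.8934 rad, φ₂ = -1.2680 rad, and Δλ = 3.0001 rad.
cos c = sin φ₁ sin φ₂ + cos φ₁ cos φ₂ cos Δλ = (0.7792)(-0.9545) + (0.6268)(0.2982)(-0.9900) = -0.92878,
so c = arccos(-0.92878) = 2.76190 rad.
Distance = R·c = 3389.5 × 2.7619 ≈ 9361 km.

9361 km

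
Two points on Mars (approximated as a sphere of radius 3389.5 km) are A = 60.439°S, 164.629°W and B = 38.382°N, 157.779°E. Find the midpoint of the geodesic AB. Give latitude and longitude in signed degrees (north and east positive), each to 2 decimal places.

Central angle δ = 1.8066 rad. Interpolating on the sphere with fraction f = 0.5:
P = [sin((1−f)δ)·A + sin(fδ)·B] / sin δ = 0.8077·A + 0.8077·B in Cartesian coordinates,
giving P = (-0.9704, 0.1338, -0.2011), i.e. latitude -11.60°, longitude 172.15°.

-11.60°, 172.15°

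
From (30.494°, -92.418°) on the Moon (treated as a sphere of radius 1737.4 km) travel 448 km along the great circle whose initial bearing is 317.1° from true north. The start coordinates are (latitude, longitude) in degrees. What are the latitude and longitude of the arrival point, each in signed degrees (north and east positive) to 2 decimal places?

Angular distance δ = d/R = 448/1737.4 = 0.25786 rad; initial bearing θ = 5.5344 rad.
sin φ₂ = sin φ₁ cos δ + cos φ₁ sin δ cos θ = (0.5074)(0.9669) + (0.8617)(0.2550)(0.7325) = 0.6516, so φ₂ = 40.67°.
Δλ = atan2(sin θ sin δ cos φ₁, cos δ − sin φ₁ sin φ₂) = atan2(-0.1496, 0.6363) = -13.229°.
λ₂ = -92.418° − 13.229° = -105.65°.

40.67°, -105.65°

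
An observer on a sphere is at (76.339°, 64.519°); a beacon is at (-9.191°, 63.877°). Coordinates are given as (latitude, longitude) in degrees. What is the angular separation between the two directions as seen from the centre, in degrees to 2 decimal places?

With latitudes φ₁ = 76.339°, φ₂ = -9.191° and longitude difference Δλ = -0.642°:
cos c = sin φ₁ sin φ₂ + cos φ₁ cos φ₂ cos Δλ = (0.9717)(-0.1597) + (0.2362)(0.9872)(0.9999) = 0.07792,
so c = arccos(0.07792) = 1.49279 rad.
So the angular separation is 85.53°.

85.53°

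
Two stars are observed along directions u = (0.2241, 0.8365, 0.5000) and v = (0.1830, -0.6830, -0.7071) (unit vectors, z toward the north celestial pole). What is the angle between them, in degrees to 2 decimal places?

152.12°

u·v = -0.8839; |u| = 1.0000, |v| = 1.0000.
cos θ = (u·v)/(|u||v|) = -0.8839, so θ = 152.12°.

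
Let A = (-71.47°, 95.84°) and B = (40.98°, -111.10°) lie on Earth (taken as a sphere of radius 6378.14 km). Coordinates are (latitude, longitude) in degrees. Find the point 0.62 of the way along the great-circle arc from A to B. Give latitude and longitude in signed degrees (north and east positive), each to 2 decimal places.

-13.47°, -123.97°

The central angle between A and B is δ = 2.5602 rad.
With f = 0.62, the slerp weights are sin((1−f)δ)/sin δ = 1.5049 and sin(fδ)/sin δ = 1.8205.
Weighted sum of the unit vectors: (1.5049)·(-0.0323,0.3162,-0.9482) + (1.8205)·(-0.2718,-0.7043,0.6558) = (-0.5434, -0.8065, -0.2330).
Converting back: φ = atan2(z, √(x²+y²)) = -13.47°, λ = atan2(y, x) = -123.97°.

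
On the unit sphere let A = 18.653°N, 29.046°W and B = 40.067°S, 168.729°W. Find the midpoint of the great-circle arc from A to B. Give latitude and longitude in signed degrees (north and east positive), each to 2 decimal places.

-27.79°, -82.73°

The central angle between A and B is δ = 2.4322 rad.
With f = 0.5, the slerp weights are sin((1−f)δ)/sin δ = 1.4396 and sin(fδ)/sin δ = 1.4396.
Weighted sum of the unit vectors: (1.4396)·(0.8283,-0.4600,0.3198) + (1.4396)·(-0.7505,-0.1496,-0.6437) = (0.1120, -0.8776, -0.4662).
Converting back: φ = atan2(z, √(x²+y²)) = -27.79°, λ = atan2(y, x) = -82.73°.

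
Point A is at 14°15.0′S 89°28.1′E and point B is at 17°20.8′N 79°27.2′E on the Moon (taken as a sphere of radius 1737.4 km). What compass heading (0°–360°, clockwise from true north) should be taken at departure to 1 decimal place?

Δλ = -10.015° = -0.1748 rad.
y = sin Δλ · cos φ₂ = (-0.1739)(0.9545) = -0.1660
x = cos φ₁ sin φ₂ − sin φ₁ cos φ₂ cos Δλ = (0.9692)(0.2982) − (-0.2462)(0.9545)(0.9848) = 0.5204
θ = atan2(y, x) = -17.69°; adding 360° gives 342.3°.

342.3°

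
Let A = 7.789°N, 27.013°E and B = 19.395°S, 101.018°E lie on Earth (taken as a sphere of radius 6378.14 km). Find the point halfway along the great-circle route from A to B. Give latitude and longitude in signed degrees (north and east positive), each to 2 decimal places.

Central angle δ = 1.3567 rad. Interpolating on the sphere with fraction f = 0.5:
P = [sin((1−f)δ)·A + sin(fδ)·B] / sin δ = 0.6422·A + 0.6422·B in Cartesian coordinates,
giving P = (0.4511, 0.8835, -0.1262), i.e. latitude -7.25°, longitude 62.95°.

-7.25°, 62.95°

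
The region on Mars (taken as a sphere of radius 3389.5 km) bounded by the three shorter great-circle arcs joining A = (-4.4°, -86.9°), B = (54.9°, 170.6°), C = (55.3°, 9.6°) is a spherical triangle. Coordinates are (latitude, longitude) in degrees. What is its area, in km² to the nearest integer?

Side lengths (central angles): a = 1.1992, b = 1.6985, c = 1.7588 rad; semiperimeter s = 2.3282.
By l'Huilier's theorem, tan(E/4) = √[tan(s/2) tan((s−a)/2) tan((s−b)/2) tan((s−c)/2)], giving spherical excess E = 1.4329 rad.
Area = E·R² = 1.4329 × (3389.5)² ≈ 16461695 km².

16461695 km²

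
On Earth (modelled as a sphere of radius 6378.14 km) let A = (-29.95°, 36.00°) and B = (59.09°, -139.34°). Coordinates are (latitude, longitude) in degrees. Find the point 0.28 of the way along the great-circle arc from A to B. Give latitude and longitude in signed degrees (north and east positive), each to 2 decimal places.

12.12°, 32.64°

Central angle δ = 2.6300 rad. Interpolating on the sphere with fraction f = 0.28:
P = [sin((1−f)δ)·A + sin(fδ)·B] / sin δ = 1.9371·A + 1.3718·B in Cartesian coordinates,
giving P = (0.8233, 0.5274, 0.2099), i.e. latitude 12.12°, longitude 32.64°.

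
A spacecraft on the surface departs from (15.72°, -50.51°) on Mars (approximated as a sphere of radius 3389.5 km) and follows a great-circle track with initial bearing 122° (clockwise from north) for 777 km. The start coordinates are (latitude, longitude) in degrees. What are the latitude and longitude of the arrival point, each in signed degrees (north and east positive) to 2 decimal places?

Angular distance δ = d/R = 777/3389.5 = 0.22924 rad; initial bearing θ = 2.1293 rad.
sin φ₂ = sin φ₁ cos δ + cos φ₁ sin δ cos θ = (0.2709)(0.9738) + (0.9626)(0.2272)(-0.5299) = 0.1479, so φ₂ = 8.51°.
Δλ = atan2(sin θ sin δ cos φ₁, cos δ − sin φ₁ sin φ₂) = atan2(0.1855, 0.9338) = 11.236°.
λ₂ = -50.510° + 11.236° = -39.27°.

8.51°, -39.27°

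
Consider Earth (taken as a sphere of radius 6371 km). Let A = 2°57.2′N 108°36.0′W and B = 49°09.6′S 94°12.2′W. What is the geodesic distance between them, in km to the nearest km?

5959 km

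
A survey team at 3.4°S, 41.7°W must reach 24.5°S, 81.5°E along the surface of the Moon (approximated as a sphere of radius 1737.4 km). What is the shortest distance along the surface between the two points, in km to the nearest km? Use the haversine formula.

3585 km

In radians: φ₁ = -0.0593, φ₂ = -0.4276, Δλ = 123.200° = 2.1502 rad.
Haversine: a = sin²(Δφ/2) + cos φ₁ cos φ₂ sin²(Δλ/2) = 0.0335 + (0.9982)(0.9100)(0.7738) = 0.73640.
Central angle c = 2·arcsin(√a) = 2.06325 rad.
Distance = R·c = 1737.4 × 2.0633 ≈ 3585 km.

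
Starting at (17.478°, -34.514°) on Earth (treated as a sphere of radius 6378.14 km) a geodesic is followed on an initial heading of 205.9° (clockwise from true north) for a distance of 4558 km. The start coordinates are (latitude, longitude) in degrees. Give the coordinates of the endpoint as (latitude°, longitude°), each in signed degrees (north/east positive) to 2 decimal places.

Angular distance δ = d/R = 4558/6378.14 = 0.71463 rad; initial bearing θ = 3.5936 rad.
sin φ₂ = sin φ₁ cos δ + cos φ₁ sin δ cos θ = (0.3003)(0.7553) + (0.9538)(0.6553)(-0.8996) = -0.3354, so φ₂ = -19.60°.
Δλ = atan2(sin θ sin δ cos φ₁, cos δ − sin φ₁ sin φ₂) = atan2(-0.2730, 0.8561) = -17.689°.
λ₂ = -34.514° − 17.689° = -52.20°.

-19.60°, -52.20°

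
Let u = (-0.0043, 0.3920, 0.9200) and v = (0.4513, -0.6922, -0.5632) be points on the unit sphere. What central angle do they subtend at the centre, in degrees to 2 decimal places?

142.32°

u·v = -0.7914; |u| = 1.0000, |v| = 1.0000.
cos θ = (u·v)/(|u||v|) = -0.7914, so θ = 142.32°.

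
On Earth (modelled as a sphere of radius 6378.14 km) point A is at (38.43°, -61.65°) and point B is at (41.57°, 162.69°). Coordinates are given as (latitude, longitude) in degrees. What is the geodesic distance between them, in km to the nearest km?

10062 km

With latitudes φ₁ = 38.430°, φ₂ = 41.570° and longitude difference Δλ = -135.660°:
Haversine: a = sin²(Δφ/2) + cos φ₁ cos φ₂ sin²(Δλ/2) = 0.0008 + (0.7834)(0.7481)(0.8576) = 0.50337.
Central angle c = 2·arcsin(√a) = 1.57753 rad.
Distance = R·c = 6378.14 × 1.5775 ≈ 10062 km.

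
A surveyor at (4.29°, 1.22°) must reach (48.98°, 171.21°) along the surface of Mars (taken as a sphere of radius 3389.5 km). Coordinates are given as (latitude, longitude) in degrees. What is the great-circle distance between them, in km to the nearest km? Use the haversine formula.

Let φ₁ = 0.0749 rad, φ₂ = 0.8549 rad, and Δλ = 2.9669 rad.
Haversine: a = sin²(Δφ/2) + cos φ₁ cos φ₂ sin²(Δλ/2) = 0.1445 + (0.9972)(0.6563)(0.9924) = 0.79404.
Central angle c = 2·arcsin(√a) = 2.19948 rad.
Distance = R·c = 3389.5 × 2.1995 ≈ 7455 km.

7455 km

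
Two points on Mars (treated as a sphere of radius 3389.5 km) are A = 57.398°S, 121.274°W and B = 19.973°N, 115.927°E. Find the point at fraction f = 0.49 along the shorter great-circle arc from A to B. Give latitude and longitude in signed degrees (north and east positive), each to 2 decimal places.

The central angle between A and B is δ = 2.1677 rad.
With f = 0.49, the slerp weights are sin((1−f)δ)/sin δ = 1.0805 and sin(fδ)/sin δ = 1.0560.
Weighted sum of the unit vectors: (1.0805)·(-0.2797,-0.4605,-0.8424) + (1.0560)·(-0.4109,0.8453,0.3416) = (-0.7362, 0.3950, -0.5496).
Converting back: φ = atan2(z, √(x²+y²)) = -33.34°, λ = atan2(y, x) = 151.78°.

-33.34°, 151.78°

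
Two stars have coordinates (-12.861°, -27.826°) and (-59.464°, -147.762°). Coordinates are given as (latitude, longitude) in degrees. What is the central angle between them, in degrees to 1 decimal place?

Let φ₁ = -0.2245 rad, φ₂ = -1.0378 rad, and Δλ = -2.0933 rad.
cos c = sin φ₁ sin φ₂ + cos φ₁ cos φ₂ cos Δλ = (-0.2226)(-0.8613) + (0.9749)(0.5081)(-0.4990) = -0.05547,
so c = arccos(-0.05547) = 1.62630 rad.
So the angular separation is 93.2°.

93.2°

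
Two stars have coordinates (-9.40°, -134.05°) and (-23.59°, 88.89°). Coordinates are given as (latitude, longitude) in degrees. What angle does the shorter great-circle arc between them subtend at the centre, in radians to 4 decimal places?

Let φ₁ = -0.1641 rad, φ₂ = -0.4117 rad, and Δλ = -2.3921 rad.
Haversine: a = sin²(Δφ/2) + cos φ₁ cos φ₂ sin²(Δλ/2) = 0.0153 + (0.9866)(0.9164)(0.8660) = 0.79826.
Central angle c = 2·arcsin(√a) = 2.20996 rad.
So the angular separation is 2.2100 rad.

2.2100 rad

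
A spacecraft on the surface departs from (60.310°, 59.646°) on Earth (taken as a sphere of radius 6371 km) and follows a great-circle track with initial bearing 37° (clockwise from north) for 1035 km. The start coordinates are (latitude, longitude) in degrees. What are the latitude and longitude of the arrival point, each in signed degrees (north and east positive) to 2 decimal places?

67.11°, 74.14°

Angular distance δ = d/R = 1035/6371 = 0.16245 rad; initial bearing θ = 0.6458 rad.
sin φ₂ = sin φ₁ cos δ + cos φ₁ sin δ cos θ = (0.8687)(0.9868) + (0.4953)(0.1617)(0.7986) = 0.9213, so φ₂ = 67.11°.
Δλ = atan2(sin θ sin δ cos φ₁, cos δ − sin φ₁ sin φ₂) = atan2(0.0482, 0.1865) = 14.493°.
λ₂ = 59.646° + 14.493° = 74.14°.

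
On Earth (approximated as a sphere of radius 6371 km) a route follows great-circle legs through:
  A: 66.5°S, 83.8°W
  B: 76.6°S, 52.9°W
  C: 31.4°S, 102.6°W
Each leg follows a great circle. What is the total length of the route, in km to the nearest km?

7154 km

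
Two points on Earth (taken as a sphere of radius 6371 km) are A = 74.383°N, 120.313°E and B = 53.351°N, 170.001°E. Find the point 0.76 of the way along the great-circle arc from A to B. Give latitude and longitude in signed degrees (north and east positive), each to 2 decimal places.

The central angle between A and B is δ = 0.5019 rad.
With f = 0.76, the slerp weights are sin((1−f)δ)/sin δ = 0.2498 and sin(fδ)/sin δ = 0.7738.
Weighted sum of the unit vectors: (0.2498)·(-0.1359,0.2324,0.9631) + (0.7738)·(-0.5878,0.1036,0.8023) = (-0.4888, 0.1382, 0.8614).
Converting back: φ = atan2(z, √(x²+y²)) = 59.47°, λ = atan2(y, x) = 164.21°.

59.47°, 164.21°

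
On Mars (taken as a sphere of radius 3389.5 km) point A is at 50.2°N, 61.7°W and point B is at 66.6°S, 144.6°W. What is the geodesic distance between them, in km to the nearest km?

Let φ₁ = 0.8762 rad, φ₂ = -1.1624 rad, and Δλ = -1.4469 rad.
cos c = sin φ₁ sin φ₂ + cos φ₁ cos φ₂ cos Δλ = (0.7683)(-0.9178) + (0.6401)(0.3971)(0.1236) = -0.67367,
so c = arccos(-0.67367) = 2.30997 rad.
Distance = R·c = 3389.5 × 2.3100 ≈ 7830 km.

7830 km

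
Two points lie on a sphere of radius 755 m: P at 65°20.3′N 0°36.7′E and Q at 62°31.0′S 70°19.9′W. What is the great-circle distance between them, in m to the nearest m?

1819 m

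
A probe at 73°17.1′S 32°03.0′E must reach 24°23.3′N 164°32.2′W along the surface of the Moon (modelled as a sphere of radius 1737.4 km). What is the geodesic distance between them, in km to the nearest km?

3951 km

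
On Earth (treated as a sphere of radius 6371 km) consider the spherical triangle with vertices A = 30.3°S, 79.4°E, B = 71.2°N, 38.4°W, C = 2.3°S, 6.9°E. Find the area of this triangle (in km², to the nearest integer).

53884087 km²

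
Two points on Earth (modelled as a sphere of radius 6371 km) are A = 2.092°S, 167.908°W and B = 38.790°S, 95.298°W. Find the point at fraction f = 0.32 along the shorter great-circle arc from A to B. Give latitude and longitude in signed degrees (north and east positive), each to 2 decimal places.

-17.07°, -148.75°

Central angle δ = 1.3123 rad. Interpolating on the sphere with fraction f = 0.32:
P = [sin((1−f)δ)·A + sin(fδ)·B] / sin δ = 0.8053·A + 0.4217·B in Cartesian coordinates,
giving P = (-0.8173, -0.4959, -0.2936), i.e. latitude -17.07°, longitude -148.75°.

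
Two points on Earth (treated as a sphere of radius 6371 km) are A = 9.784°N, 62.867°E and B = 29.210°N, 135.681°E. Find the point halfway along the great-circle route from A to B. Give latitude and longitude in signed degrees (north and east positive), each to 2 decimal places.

Central angle δ = 1.2270 rad. Interpolating on the sphere with fraction f = 0.5:
P = [sin((1−f)δ)·A + sin(fδ)·B] / sin δ = 0.6115·A + 0.6115·B in Cartesian coordinates,
giving P = (-0.1070, 0.9092, 0.4023), i.e. latitude 23.72°, longitude 96.72°.

23.72°, 96.72°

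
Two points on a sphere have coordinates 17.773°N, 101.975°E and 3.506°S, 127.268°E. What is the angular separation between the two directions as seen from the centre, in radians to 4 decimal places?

With latitudes φ₁ = 17.773°, φ₂ = -3.506° and longitude difference Δλ = 25.293°:
cos c = sin φ₁ sin φ₂ + cos φ₁ cos φ₂ cos Δλ = (0.3052)(-0.0612) + (0.9523)(0.9981)(0.9041) = 0.84071,
so c = arccos(0.84071) = 0.57221 rad.
So the angular separation is 0.5722 rad.

0.5722 rad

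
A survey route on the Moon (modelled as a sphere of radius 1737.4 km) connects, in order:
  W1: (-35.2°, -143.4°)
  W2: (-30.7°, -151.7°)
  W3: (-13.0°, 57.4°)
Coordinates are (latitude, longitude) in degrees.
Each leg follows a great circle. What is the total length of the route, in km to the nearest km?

Leg W1→W2: central angle 0.1446 rad, distance 251.3 km.
Leg W2→W3: central angle 2.2360 rad, distance 3884.8 km.
Total: 251.3 + 3884.8 ≈ 4136 km.

4136 km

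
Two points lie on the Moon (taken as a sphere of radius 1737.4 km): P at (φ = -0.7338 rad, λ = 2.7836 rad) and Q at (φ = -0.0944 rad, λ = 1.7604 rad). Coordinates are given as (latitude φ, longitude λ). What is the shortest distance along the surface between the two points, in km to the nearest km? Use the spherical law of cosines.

1922 km

In radians: φ₁ = -0.7338, φ₂ = -0.0944, Δλ = -58.625° = -1.0232 rad.
cos c = sin φ₁ sin φ₂ + cos φ₁ cos φ₂ cos Δλ = (-0.6697)(-0.0943) + (0.7426)(0.9955)(0.5206) = 0.44805,
so c = arccos(0.44805) = 1.10622 rad.
Distance = R·c = 1737.4 × 1.1062 ≈ 1922 km.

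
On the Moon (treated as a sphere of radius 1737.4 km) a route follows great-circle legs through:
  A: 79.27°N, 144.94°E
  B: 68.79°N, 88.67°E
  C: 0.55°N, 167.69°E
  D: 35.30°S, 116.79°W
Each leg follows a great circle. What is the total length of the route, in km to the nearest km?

5508 km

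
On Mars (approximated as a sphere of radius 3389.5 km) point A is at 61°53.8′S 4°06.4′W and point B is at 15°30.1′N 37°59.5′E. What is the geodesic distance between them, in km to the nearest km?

In radians: φ₁ = -1.0803, φ₂ = 0.2706, Δλ = 42.098° = 0.7348 rad.
cos c = sin φ₁ sin φ₂ + cos φ₁ cos φ₂ cos Δλ = (-0.8821)(0.2673) + (0.4711)(0.9636)(0.7420) = 0.10106,
so c = arccos(0.10106) = 1.46957 rad.
Distance = R·c = 3389.5 × 1.4696 ≈ 4981 km.

4981 km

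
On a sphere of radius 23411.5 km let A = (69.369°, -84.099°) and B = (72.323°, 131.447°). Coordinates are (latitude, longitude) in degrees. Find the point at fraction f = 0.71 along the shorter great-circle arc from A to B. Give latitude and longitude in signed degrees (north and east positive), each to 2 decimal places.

The central angle between A and B is δ = 0.6357 rad.
With f = 0.71, the slerp weights are sin((1−f)δ)/sin δ = 0.3087 and sin(fδ)/sin δ = 0.7346.
Weighted sum of the unit vectors: (0.3087)·(0.0362,-0.3505,0.9359) + (0.7346)·(-0.2010,0.2276,0.9528) = (-0.1365, 0.0590, 0.9889).
Converting back: φ = atan2(z, √(x²+y²)) = 81.45°, λ = atan2(y, x) = 156.62°.

81.45°, 156.62°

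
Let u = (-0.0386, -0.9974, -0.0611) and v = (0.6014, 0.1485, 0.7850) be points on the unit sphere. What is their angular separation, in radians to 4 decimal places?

1.7919 rad

u·v = -0.2193; |u| = 1.0000, |v| = 1.0000.
cos θ = (u·v)/(|u||v|) = -0.2193, so θ = 1.7919 rad.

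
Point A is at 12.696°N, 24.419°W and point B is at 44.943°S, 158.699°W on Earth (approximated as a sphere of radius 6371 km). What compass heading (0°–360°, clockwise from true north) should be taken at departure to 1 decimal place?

221.1°

With φ₁ = 0.2216, φ₂ = -0.7844, Δλ = -2.3436 rad, the forward-azimuth formula gives
θ = atan2( sin Δλ cos φ₂ , cos φ₁ sin φ₂ − sin φ₁ cos φ₂ cos Δλ ) = atan2(-0.5067, -0.5805) = -138.88°.
Adding 360° brings this into [0°, 360°): 221.1°.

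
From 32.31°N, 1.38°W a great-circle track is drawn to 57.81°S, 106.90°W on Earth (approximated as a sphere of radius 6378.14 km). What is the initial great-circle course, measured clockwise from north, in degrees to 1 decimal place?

Δλ = -105.520° = -1.8417 rad.
y = sin Δλ · cos φ₂ = (-0.9635)(0.5327) = -0.5133
x = cos φ₁ sin φ₂ − sin φ₁ cos φ₂ cos Δλ = (0.8452)(-0.8463) − (0.5345)(0.5327)(-0.2676) = -0.6391
θ = atan2(y, x) = -141.23°; adding 360° gives 218.8°.

218.8°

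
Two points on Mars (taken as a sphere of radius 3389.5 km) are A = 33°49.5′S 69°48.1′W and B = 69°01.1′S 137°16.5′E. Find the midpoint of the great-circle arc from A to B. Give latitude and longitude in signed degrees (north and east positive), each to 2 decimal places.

-70.18°, -87.46°

The central angle between A and B is δ = 1.3131 rad.
With f = 0.5, the slerp weights are sin((1−f)δ)/sin δ = 0.6312 and sin(fδ)/sin δ = 0.6312.
Weighted sum of the unit vectors: (0.6312)·(0.2868,-0.7797,-0.5567) + (0.6312)·(-0.2630,0.2429,-0.9337) = (0.0150, -0.3388, -0.9407).
Converting back: φ = atan2(z, √(x²+y²)) = -70.18°, λ = atan2(y, x) = -87.46°.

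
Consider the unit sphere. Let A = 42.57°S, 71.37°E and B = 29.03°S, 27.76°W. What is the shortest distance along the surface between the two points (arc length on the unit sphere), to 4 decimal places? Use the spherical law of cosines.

Let φ₁ = -0.7430 rad, φ₂ = -0.5067 rad, and Δλ = -1.7301 rad.
cos c = sin φ₁ sin φ₂ + cos φ₁ cos φ₂ cos Δλ = (-0.6765)(-0.4853) + (0.7365)(0.8744)(-0.1587) = 0.22610,
so c = arccos(0.22610) = 1.34272 rad.
On the unit sphere the arc length equals the central angle: 1.3427.

1.3427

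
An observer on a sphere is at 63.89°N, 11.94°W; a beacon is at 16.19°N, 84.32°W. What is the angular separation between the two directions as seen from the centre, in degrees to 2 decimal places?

67.77°

In radians: φ₁ = 1.1151, φ₂ = 0.2826, Δλ = -72.380° = -1.2633 rad.
Haversine: a = sin²(Δφ/2) + cos φ₁ cos φ₂ sin²(Δλ/2) = 0.1635 + (0.4401)(0.9603)(0.3486) = 0.31085.
Central angle c = 2·arcsin(√a) = 1.18283 rad.
So the angular separation is 67.77°.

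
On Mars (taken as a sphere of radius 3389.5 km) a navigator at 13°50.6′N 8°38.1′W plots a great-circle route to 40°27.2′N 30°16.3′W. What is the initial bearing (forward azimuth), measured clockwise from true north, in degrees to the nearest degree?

With φ₁ = 0.2416, φ₂ = 0.7060, Δλ = -0.3776 rad, the forward-azimuth formula gives
θ = atan2( sin Δλ cos φ₂ , cos φ₁ sin φ₂ − sin φ₁ cos φ₂ cos Δλ ) = atan2(-0.2806, 0.4607) = -31.34°.
Adding 360° brings this into [0°, 360°): 329°.

329°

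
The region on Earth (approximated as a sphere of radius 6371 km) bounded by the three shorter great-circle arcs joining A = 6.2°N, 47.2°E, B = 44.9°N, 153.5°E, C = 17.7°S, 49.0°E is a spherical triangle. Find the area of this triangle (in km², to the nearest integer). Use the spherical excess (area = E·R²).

16869685 km²

Side lengths (central angles): a = 1.9645, b = 0.4183, c = 1.6925 rad; semiperimeter s = 2.0376.
By l'Huilier's theorem, tan(E/4) = √[tan(s/2) tan((s−a)/2) tan((s−b)/2) tan((s−c)/2)], giving spherical excess E = 0.4156 rad.
Area = E·R² = 0.4156 × (6371)² ≈ 16869685 km².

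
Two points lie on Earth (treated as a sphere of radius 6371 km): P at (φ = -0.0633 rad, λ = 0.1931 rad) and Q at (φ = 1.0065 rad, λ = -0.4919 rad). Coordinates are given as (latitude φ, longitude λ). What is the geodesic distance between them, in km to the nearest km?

7662 km

Let φ₁ = -0.0633 rad, φ₂ = 1.0065 rad, and Δλ = -0.6850 rad.
cos c = sin φ₁ sin φ₂ + cos φ₁ cos φ₂ cos Δλ = (-0.0633)(0.8450) + (0.9980)(0.5348)(0.7744) = 0.35990,
so c = arccos(0.35990) = 1.20264 rad.
Distance = R·c = 6371 × 1.2026 ≈ 7662 km.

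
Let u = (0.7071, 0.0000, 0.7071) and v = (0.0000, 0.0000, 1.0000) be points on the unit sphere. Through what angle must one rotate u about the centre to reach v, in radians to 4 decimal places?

0.7854 rad

u·v = 0.7071; |u| = 1.0000, |v| = 1.0000.
cos θ = (u·v)/(|u||v|) = 0.7071, so θ = 0.7854 rad.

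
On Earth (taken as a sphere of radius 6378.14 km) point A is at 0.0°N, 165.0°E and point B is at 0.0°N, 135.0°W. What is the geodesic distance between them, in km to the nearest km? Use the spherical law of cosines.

6679 km

With latitudes φ₁ = 0.000°, φ₂ = 0.000° and longitude difference Δλ = 60.000°:
cos c = sin φ₁ sin φ₂ + cos φ₁ cos φ₂ cos Δλ = (0.0000)(0.0000) + (1.0000)(1.0000)(0.5000) = 0.50000,
so c = arccos(0.50000) = 1.04720 rad.
Distance = R·c = 6378.14 × 1.0472 ≈ 6679 km.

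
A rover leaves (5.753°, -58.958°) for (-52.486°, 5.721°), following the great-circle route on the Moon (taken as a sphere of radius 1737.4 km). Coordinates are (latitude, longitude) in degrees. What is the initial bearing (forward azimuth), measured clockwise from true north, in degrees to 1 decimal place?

Δλ = 64.679° = 1.1289 rad.
y = sin Δλ · cos φ₂ = (0.9039)(0.6090) = 0.5505
x = cos φ₁ sin φ₂ − sin φ₁ cos φ₂ cos Δλ = (0.9950)(-0.7932) − (0.1002)(0.6090)(0.4277) = -0.8153
θ = atan2(y, x) = 145.98°, so the bearing is 146.0°.

146.0°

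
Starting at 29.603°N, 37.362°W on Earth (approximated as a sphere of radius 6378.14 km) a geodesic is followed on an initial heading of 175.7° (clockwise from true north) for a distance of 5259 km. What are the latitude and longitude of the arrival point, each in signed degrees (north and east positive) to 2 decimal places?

-17.53°, -34.05°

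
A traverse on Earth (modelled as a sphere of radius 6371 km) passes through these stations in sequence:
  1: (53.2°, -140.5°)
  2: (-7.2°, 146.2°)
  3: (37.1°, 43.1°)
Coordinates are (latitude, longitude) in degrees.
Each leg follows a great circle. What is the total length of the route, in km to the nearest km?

21208 km

Leg 1→2: central angle 1.5003 rad, distance 9558.5 km.
Leg 2→3: central angle 1.8286 rad, distance 11650.0 km.
Total: 9558.5 + 11650.0 ≈ 21208 km.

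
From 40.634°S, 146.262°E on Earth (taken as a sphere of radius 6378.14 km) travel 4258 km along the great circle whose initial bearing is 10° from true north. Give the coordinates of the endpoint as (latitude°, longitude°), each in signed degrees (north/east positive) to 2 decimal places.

Angular distance δ = d/R = 4258/6378.14 = 0.66759 rad; initial bearing θ = 0.1745 rad.
sin φ₂ = sin φ₁ cos δ + cos φ₁ sin δ cos θ = (-0.6512)(0.7853) + (0.7589)(0.6191)(0.9848) = -0.0487, so φ₂ = -2.79°.
Δλ = atan2(sin θ sin δ cos φ₁, cos δ − sin φ₁ sin φ₂) = atan2(0.0816, 0.7536) = 6.179°.
λ₂ = 146.262° + 6.179° = 152.44°.

-2.79°, 152.44°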